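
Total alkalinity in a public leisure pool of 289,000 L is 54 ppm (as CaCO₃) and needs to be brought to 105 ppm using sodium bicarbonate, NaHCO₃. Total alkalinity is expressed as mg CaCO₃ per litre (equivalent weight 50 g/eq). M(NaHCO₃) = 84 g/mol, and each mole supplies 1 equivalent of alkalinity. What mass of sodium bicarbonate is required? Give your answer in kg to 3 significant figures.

24.8 kg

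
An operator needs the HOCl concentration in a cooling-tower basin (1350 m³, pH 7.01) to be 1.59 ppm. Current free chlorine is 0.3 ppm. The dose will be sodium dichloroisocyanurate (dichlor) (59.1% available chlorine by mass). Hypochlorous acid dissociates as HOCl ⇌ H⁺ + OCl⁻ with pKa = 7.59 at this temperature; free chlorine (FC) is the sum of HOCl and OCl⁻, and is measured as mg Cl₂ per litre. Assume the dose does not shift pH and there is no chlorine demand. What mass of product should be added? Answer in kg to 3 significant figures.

3.90 kg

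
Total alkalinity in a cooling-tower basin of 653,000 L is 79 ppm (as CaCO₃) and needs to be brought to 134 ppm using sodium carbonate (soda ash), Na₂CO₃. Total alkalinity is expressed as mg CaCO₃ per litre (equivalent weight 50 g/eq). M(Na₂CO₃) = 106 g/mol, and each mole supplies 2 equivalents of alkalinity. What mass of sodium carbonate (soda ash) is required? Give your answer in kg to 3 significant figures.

Alkalinity to add: (134 − 79) = 55 mg/L as CaCO₃ × 653,000 L = 35,920 g as CaCO₃.
Equivalents: 35,920 g ÷ 50 g/eq = 718.3 eq.
Each mole of Na₂CO₃ supplies 2 eq, so 718.3 / 2 = 359.1 mol.
Mass: 359.1 mol × 106 g/mol = 38,070 g.

38.1 kg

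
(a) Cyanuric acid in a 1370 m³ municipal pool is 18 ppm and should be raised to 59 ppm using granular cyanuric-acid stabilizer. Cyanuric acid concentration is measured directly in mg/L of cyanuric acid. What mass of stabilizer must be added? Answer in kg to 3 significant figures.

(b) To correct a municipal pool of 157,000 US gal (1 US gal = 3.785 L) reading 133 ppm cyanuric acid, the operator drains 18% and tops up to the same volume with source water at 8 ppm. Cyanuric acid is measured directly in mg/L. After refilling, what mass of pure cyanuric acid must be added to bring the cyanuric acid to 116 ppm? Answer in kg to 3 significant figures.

(a) Volume: 1370 m³ = 1,370,000 L.
(a) CYA to add: (59 − 18) = 41 mg/L × 1,370,000 L = 56,170 g cyanuric acid.

(b) Volume: 157,000 US gal × 3.785 L/gal = 594,245 L.
(b) After draining 18% and refilling: 133 × 0.82 + 8 × 0.18 = 110.5 ppm.
(b) Deficit to target: 116 − 110.5 = 5.5 mg/L.
(b) Mass: 5.5 mg/L × 594,245 L = 3268 g cyanuric acid.

(a) 56.2 kg; (b) 3.27 kg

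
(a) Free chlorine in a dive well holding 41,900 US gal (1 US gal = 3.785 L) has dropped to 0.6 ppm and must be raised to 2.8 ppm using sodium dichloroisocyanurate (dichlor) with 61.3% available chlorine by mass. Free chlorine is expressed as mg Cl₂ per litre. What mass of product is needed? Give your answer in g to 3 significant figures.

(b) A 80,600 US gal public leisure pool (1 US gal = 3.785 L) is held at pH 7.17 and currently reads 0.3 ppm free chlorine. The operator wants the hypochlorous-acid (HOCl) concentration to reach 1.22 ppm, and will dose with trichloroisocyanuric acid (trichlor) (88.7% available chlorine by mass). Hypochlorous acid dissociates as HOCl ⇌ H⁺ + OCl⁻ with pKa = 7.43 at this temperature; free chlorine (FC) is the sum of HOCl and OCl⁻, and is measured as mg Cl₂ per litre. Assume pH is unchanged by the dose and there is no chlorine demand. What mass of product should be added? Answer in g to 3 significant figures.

(a) 569 g; (b) 547 g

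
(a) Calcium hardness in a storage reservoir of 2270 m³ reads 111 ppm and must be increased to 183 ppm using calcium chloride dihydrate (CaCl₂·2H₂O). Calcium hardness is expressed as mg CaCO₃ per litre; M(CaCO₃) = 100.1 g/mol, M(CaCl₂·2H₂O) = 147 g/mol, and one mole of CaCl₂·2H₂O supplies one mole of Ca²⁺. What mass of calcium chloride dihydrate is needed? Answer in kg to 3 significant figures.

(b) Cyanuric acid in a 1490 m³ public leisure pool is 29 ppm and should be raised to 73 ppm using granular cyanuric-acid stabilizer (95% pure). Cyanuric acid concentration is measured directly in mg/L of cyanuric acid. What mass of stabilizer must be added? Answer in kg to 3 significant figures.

(a) Volume: 2270 m³ = 2,270,000 L.
(a) Hardness to add: (183 − 111) = 72 mg/L as CaCO₃ × 2,270,000 L = 163,400 g as CaCO₃.
(a) Moles of Ca²⁺ (1 mol Ca²⁺ ≡ 1 mol CaCO₃): 163,400 / 100.1 g/mol = 1633 mol.
(a) Mass of CaCl₂·2H₂O: 1633 × 147 = 240,000 g.

(b) Volume: 1490 m³ = 1,490,000 L.
(b) CYA to add: (73 − 29) = 44 mg/L × 1,490,000 L = 65,560 g cyanuric acid.
(b) At 95% purity: 65,560 / 0.95 = 69,010 g product.

(a) 240 kg; (b) 69.0 kg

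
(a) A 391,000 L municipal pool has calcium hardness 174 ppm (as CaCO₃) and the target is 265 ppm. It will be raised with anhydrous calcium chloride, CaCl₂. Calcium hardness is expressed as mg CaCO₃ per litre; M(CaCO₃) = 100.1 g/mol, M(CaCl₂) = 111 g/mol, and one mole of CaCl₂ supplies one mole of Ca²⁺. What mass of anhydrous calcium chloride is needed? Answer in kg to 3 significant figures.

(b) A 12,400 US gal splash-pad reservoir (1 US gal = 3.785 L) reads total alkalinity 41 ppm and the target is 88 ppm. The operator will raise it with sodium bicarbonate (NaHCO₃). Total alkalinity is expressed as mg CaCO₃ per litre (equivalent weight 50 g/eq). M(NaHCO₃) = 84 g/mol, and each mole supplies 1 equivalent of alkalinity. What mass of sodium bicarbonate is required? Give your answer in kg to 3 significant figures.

(a) Hardness to add: (265 − 174) = 91 mg/L as CaCO₃ × 391,000 L = 35,580 g as CaCO₃.
(a) Moles of Ca²⁺ (1 mol Ca²⁺ ≡ 1 mol CaCO₃): 35,580 / 100.1 g/mol = 355.5 mol.
(a) Mass of CaCl₂: 355.5 × 111 = 39,460 g.

(b) Volume: 12,400 US gal × 3.785 L/gal = 46,934 L.
(b) Alkalinity to add: (88 − 41) = 47 mg/L as CaCO₃ × 46,934 L = 2206 g as CaCO₃.
(b) Equivalents: 2206 g ÷ 50 g/eq = 44.12 eq.
(b) NaHCO₃ supplies 1 eq per mole → 44.12 mol.
(b) Mass: 44.12 mol × 84 g/mol = 3706 g.

(a) 39.5 kg; (b) 3.71 kg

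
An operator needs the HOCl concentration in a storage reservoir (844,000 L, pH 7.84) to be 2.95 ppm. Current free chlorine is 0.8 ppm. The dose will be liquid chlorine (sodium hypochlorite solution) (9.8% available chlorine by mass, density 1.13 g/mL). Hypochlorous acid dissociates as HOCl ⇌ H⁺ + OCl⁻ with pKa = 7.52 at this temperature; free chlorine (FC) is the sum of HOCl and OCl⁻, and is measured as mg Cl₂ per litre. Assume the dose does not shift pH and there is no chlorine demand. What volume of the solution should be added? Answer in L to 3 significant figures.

[OCl⁻]/[HOCl] = 10^(pH − pKa) = 10^(7.84 − 7.52) = 2.089; fraction as HOCl = 1/(1 + 2.089) = 0.3237.
Free chlorine required for 2.95 ppm HOCl: 2.95 / 0.3237 = 9.113 ppm.
FC to add: 9.113 − 0.8 = 8.313 mg/L as Cl₂.
Cl₂ equivalent: 8.313 mg/L × 844,000 L = 7017 g.
Product at 9.8% available Cl: 7017 / 0.098 = 71,600 g.
Volume: 71,600 g ÷ 1.13 g/mL = 63,360 mL.

63.4 L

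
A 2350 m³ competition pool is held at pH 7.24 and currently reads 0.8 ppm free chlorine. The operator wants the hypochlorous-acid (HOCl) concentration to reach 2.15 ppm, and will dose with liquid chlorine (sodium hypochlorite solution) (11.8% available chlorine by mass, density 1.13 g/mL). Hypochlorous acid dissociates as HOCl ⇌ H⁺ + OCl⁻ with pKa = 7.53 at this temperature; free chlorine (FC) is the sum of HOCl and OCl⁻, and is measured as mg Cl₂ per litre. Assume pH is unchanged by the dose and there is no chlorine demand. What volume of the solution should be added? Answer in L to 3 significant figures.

43.2 L

Volume: 2350 m³ = 2,350,000 L.
[OCl⁻]/[HOCl] = 10^(pH − pKa) = 10^(7.24 − 7.53) = 0.5129; fraction as HOCl = 1/(1 + 0.5129) = 0.661.
Free chlorine required for 2.15 ppm HOCl: 2.15 / 0.661 = 3.253 ppm.
FC to add: 3.253 − 0.8 = 2.453 mg/L as Cl₂.
Cl₂ equivalent: 2.453 mg/L × 2,350,000 L = 5764 g.
Product at 11.8% available Cl: 5764 / 0.118 = 48,850 g.
Volume: 48,850 g ÷ 1.13 g/mL = 43,230 mL.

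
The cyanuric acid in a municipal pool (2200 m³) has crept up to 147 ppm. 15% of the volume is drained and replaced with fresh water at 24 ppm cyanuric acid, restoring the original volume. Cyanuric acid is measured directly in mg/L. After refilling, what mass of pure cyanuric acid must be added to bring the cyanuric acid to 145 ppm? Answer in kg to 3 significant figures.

36.2 kg

Volume: 2200 m³ = 2,200,000 L.
After draining 15% and refilling: 147 × 0.85 + 24 × 0.15 = 128.55 ppm.
Deficit to target: 145 − 128.55 = 16.45 mg/L.
Mass: 16.45 mg/L × 2,200,000 L = 36,190 g cyanuric acid.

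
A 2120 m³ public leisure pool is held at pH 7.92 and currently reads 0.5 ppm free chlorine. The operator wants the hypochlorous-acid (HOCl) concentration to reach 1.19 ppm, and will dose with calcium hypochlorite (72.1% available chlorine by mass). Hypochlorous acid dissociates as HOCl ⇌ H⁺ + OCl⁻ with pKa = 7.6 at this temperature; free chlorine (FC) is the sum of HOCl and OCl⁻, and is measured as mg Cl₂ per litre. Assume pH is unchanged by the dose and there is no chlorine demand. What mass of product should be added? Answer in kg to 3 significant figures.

Volume: 2120 m³ = 2,120,000 L.
[OCl⁻]/[HOCl] = 10^(pH − pKa) = 10^(7.92 − 7.6) = 2.089; fraction as HOCl = 1/(1 + 2.089) = 0.3237.
Free chlorine required for 1.19 ppm HOCl: 1.19 / 0.3237 = 3.676 ppm.
FC to add: 3.676 − 0.5 = 3.176 mg/L as Cl₂.
Cl₂ equivalent: 3.176 mg/L × 2,120,000 L = 6734 g.
Product at 72.1% available Cl: 6734 / 0.721 = 9339 g.

9.34 kg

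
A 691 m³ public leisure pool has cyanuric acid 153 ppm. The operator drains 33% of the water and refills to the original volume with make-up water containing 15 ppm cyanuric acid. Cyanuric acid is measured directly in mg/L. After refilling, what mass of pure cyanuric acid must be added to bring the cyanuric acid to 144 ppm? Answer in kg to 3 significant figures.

Volume: 691 m³ = 691,000 L.
After draining 33% and refilling: 153 × 0.67 + 15 × 0.33 = 107.46 ppm.
Deficit to target: 144 − 107.46 = 36.54 mg/L.
Mass: 36.54 mg/L × 691,000 L = 25,250 g cyanuric acid.

25.2 kg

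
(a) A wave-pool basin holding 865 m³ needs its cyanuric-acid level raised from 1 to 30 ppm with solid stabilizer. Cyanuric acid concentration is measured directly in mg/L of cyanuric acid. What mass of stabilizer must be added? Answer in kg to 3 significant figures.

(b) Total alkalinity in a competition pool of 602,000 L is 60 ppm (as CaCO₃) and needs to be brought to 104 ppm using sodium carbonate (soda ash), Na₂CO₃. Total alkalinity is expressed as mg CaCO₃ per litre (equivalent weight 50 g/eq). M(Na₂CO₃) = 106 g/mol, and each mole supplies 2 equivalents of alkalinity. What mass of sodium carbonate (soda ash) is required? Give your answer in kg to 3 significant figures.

(a) Volume: 865 m³ = 865,000 L.
(a) CYA to add: (30 − 1) = 29 mg/L × 865,000 L = 25,080 g cyanuric acid.

(b) Alkalinity to add: (104 − 60) = 44 mg/L as CaCO₃ × 602,000 L = 26,490 g as CaCO₃.
(b) Equivalents: 26,490 g ÷ 50 g/eq = 529.8 eq.
(b) Each mole of Na₂CO₃ supplies 2 eq, so 529.8 / 2 = 264.9 mol.
(b) Mass: 264.9 mol × 106 g/mol = 28,080 g.

(a) 25.1 kg; (b) 28.1 kg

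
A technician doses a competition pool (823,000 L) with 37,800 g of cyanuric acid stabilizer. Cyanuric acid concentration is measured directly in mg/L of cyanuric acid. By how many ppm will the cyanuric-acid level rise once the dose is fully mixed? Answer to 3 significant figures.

45.9 ppm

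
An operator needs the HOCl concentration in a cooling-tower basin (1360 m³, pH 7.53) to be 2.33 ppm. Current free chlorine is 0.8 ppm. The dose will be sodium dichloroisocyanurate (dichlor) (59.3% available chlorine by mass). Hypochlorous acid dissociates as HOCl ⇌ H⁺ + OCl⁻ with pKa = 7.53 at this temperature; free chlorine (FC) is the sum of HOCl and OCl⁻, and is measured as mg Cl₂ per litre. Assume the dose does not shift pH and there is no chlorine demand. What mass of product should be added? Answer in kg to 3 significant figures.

Volume: 1360 m³ = 1,360,000 L.
[OCl⁻]/[HOCl] = 10^(pH − pKa) = 10^(7.53 − 7.53) = 1; fraction as HOCl = 1/(1 + 1) = 0.5.
Free chlorine required for 2.33 ppm HOCl: 2.33 / 0.5 = 4.66 ppm.
FC to add: 4.66 − 0.8 = 3.86 mg/L as Cl₂.
Cl₂ equivalent: 3.86 mg/L × 1,360,000 L = 5250 g.
Product at 59.3% available Cl: 5250 / 0.593 = 8853 g.

8.85 kg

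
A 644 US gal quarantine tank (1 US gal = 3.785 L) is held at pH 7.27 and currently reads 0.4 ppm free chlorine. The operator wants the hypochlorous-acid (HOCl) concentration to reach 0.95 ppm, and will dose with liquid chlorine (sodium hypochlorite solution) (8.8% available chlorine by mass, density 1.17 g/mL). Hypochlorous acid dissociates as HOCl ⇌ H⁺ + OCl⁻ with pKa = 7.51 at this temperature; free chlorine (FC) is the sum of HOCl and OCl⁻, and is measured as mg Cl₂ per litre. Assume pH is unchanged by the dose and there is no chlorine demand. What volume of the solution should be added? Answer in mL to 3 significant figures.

Volume: 644 US gal × 3.785 L/gal = 2,438 L.
[OCl⁻]/[HOCl] = 10^(pH − pKa) = 10^(7.27 − 7.51) = 0.5754; fraction as HOCl = 1/(1 + 0.5754) = 0.6347.
Free chlorine required for 0.95 ppm HOCl: 0.95 / 0.6347 = 1.497 ppm.
FC to add: 1.497 − 0.4 = 1.097 mg/L as Cl₂.
Cl₂ equivalent: 1.097 mg/L × 2,438 L = 2.673 g.
Product at 8.8% available Cl: 2.673 / 0.088 = 30.38 g.
Volume: 30.38 g ÷ 1.17 g/mL = 25.96 mL.

26.0 mL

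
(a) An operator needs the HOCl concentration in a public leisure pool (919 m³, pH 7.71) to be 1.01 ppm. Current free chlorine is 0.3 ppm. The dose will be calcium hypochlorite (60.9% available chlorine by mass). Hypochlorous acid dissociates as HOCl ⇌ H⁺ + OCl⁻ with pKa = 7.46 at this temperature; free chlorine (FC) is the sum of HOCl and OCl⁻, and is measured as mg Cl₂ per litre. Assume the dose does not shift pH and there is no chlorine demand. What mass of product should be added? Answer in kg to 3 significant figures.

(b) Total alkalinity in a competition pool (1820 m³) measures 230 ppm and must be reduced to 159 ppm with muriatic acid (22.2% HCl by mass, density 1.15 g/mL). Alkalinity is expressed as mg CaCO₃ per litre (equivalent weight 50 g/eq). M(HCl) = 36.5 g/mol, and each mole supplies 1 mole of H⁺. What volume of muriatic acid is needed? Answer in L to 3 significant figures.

(a) Volume: 919 m³ = 919,000 L.
(a) [OCl⁻]/[HOCl] = 10^(pH − pKa) = 10^(7.71 − 7.46) = 1.778; fraction as HOCl = 1/(1 + 1.778) = 0.3599.
(a) Free chlorine required for 1.01 ppm HOCl: 1.01 / 0.3599 = 2.806 ppm.
(a) FC to add: 2.806 − 0.3 = 2.506 mg/L as Cl₂.
(a) Cl₂ equivalent: 2.506 mg/L × 919,000 L = 2303 g.
(a) Product at 60.9% available Cl: 2303 / 0.609 = 3782 g.

(b) Volume: 1820 m³ = 1,820,000 L.
(b) Alkalinity to neutralize: (230 − 159) = 71 mg/L as CaCO₃ × 1,820,000 L = 129,200 g as CaCO₃.
(b) Equivalents of H⁺ required: 129,200 ÷ 50 g/eq = 2584 eq = 2584 mol HCl.
(b) Mass of HCl: 2584 × 36.5 = 94,330 g.
(b) Mass of 22.2% solution: 94,330 / 0.222 = 424,900 g.
(b) Volume: 424,900 g ÷ 1.15 g/mL = 369,500 mL.

(a) 3.78 kg; (b) 369 L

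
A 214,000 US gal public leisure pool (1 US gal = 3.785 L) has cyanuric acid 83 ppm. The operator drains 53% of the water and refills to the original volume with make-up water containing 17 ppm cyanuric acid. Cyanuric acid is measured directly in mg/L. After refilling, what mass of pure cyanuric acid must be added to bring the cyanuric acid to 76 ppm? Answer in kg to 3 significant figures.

22.7 kg

Volume: 214,000 US gal × 3.785 L/gal = 809,990 L.
After draining 53% and refilling: 83 × 0.47 + 17 × 0.53 = 48.02 ppm.
Deficit to target: 76 − 48.02 = 27.98 mg/L.
Mass: 27.98 mg/L × 809,990 L = 22,660 g cyanuric acid.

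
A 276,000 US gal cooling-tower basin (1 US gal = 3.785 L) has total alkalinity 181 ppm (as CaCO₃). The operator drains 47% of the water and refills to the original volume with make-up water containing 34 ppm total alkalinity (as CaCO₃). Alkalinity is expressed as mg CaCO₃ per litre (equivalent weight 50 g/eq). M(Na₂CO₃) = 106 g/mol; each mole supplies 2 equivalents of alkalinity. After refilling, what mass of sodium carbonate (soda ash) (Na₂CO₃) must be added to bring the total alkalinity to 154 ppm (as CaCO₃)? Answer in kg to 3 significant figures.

46.6 kg

Volume: 276,000 US gal × 3.785 L/gal = 1,044,660 L.
After draining 47% and refilling: 181 × 0.53 + 34 × 0.47 = 111.91 ppm.
Deficit to target: 154 − 111.91 = 42.09 mg/L.
As CaCO₃: 42.09 mg/L × 1,044,660 L = 43,970 g; ÷ 50 g/eq ÷ 2 = 439.7 mol Na₂CO₃.
Mass: 439.7 × 106 = 46,610 g.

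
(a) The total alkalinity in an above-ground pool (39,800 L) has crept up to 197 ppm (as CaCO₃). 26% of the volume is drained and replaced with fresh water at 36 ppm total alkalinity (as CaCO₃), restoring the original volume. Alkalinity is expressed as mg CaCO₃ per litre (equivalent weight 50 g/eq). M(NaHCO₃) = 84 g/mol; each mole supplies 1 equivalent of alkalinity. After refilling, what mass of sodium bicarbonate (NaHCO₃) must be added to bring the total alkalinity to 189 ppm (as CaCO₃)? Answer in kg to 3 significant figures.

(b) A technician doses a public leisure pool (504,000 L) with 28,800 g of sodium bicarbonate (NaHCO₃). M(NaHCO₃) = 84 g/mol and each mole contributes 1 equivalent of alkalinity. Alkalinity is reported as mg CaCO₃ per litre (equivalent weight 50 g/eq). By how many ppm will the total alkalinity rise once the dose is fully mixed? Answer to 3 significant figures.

(a) 2.26 kg; (b) 34.0 ppm

(a) After draining 26% and refilling: 197 × 0.74 + 36 × 0.26 = 155.14 ppm.
(a) Deficit to target: 189 − 155.14 = 33.86 mg/L.
(a) As CaCO₃: 33.86 mg/L × 39,800 L = 1348 g; ÷ 50 g/eq ÷ 1 = 26.95 mol NaHCO₃.
(a) Mass: 26.95 × 84 = 2264 g.

(b) Moles of NaHCO₃: 28,800 g ÷ 84 g/mol = 342.9 mol → 342.9 eq of alkalinity.
(b) As CaCO₃: 342.9 eq × 50 g/eq = 17,140 g.
(b) Rise: 17,140 g / 504,000 L × 1000 = 34.01 mg/L.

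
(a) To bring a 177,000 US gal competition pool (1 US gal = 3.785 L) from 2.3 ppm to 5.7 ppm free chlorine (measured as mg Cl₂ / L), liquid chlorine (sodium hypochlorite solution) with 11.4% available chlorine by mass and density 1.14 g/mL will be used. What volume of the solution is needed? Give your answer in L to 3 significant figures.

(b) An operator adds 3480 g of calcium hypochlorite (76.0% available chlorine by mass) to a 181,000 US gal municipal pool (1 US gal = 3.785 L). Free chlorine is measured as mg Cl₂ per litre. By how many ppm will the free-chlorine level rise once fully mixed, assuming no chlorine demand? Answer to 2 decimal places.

(a) Volume: 177,000 US gal × 3.785 L/gal = 669,945 L.
(a) Chlorine deficit: 5.7 − 2.3 = 3.4 ppm = 3.4 mg/L as Cl₂.
(a) Cl₂ equivalent needed: 3.4 mg/L × 669,945 L = 2,278,000 mg = 2278 g.
(a) Product at 11.4% available chlorine: 2278 / 0.114 = 19,980 g.
(a) Volume at density 1.14 g/mL: 19,980 g ÷ 1.14 g/mL = 17,530 mL.

(b) Volume: 181,000 US gal × 3.785 L/gal = 685,085 L.
(b) Available chlorine delivered: 3480 g × 0.76 = 2645 g as Cl₂.
(b) Concentration rise: 2645 g / 685,085 L = 3.861 mg/L = 3.86 ppm.

(a) 17.5 L; (b) 3.86 ppm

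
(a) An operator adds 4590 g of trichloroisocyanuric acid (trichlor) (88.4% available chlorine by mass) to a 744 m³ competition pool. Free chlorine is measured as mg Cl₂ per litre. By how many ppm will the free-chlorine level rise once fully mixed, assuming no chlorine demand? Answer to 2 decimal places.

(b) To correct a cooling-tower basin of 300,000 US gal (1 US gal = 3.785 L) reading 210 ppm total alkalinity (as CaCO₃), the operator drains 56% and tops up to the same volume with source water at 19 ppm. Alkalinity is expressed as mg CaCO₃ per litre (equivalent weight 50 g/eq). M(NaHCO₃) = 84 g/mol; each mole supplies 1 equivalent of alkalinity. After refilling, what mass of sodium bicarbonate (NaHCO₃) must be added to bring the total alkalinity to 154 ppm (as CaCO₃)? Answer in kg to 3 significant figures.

(a) Volume: 744 m³ = 744,000 L.
(a) Available chlorine delivered: 4590 g × 0.884 = 4058 g as Cl₂.
(a) Concentration rise: 4058 g / 744,000 L = 5.454 mg/L = 5.45 ppm.

(b) Volume: 300,000 US gal × 3.785 L/gal = 1,135,500 L.
(b) After draining 56% and refilling: 210 × 0.44 + 19 × 0.56 = 103.04 ppm.
(b) Deficit to target: 154 − 103.04 = 50.96 mg/L.
(b) As CaCO₃: 50.96 mg/L × 1,135,500 L = 57,870 g; ÷ 50 g/eq ÷ 1 = 1157 mol NaHCO₃.
(b) Mass: 1157 × 84 = 97,210 g.

(a) 5.45 ppm; (b) 97.2 kg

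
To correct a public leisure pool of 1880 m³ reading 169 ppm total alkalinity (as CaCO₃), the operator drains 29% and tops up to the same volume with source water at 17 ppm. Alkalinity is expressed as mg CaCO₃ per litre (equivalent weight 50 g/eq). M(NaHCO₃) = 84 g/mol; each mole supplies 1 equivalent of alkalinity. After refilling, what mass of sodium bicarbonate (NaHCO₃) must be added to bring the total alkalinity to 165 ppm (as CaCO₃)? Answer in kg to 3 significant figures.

Volume: 1880 m³ = 1,880,000 L.
After draining 29% and refilling: 169 × 0.71 + 17 × 0.29 = 124.92 ppm.
Deficit to target: 165 − 124.92 = 40.08 mg/L.
As CaCO₃: 40.08 mg/L × 1,880,000 L = 75,350 g; ÷ 50 g/eq ÷ 1 = 1507 mol NaHCO₃.
Mass: 1507 × 84 = 126,600 g.

127 kg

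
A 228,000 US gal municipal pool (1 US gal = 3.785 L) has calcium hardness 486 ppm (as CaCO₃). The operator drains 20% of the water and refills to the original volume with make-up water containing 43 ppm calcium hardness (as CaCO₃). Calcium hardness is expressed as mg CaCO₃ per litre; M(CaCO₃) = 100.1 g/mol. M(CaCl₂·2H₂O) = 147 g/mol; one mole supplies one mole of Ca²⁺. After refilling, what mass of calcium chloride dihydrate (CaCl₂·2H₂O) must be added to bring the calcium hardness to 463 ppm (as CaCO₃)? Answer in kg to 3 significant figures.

83.1 kg

Volume: 228,000 US gal × 3.785 L/gal = 862,980 L.
After draining 20% and refilling: 486 × 0.80 + 43 × 0.20 = 397.4 ppm.
Deficit to target: 463 − 397.4 = 65.6 mg/L.
As CaCO₃: 65.6 mg/L × 862,980 L = 56,610 g; ÷ 100.1 = 565.5 mol Ca²⁺.
Mass: 565.5 × 147 = 83,140 g.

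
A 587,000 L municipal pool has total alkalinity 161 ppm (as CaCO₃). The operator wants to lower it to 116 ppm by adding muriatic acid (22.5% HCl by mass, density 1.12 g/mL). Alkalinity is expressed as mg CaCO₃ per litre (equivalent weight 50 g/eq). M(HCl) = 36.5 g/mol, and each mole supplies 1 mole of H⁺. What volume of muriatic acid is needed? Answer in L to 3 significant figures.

Alkalinity to neutralize: (161 − 116) = 45 mg/L as CaCO₃ × 587,000 L = 26,420 g as CaCO₃.
Equivalents of H⁺ required: 26,420 ÷ 50 g/eq = 528.3 eq = 528.3 mol HCl.
Mass of HCl: 528.3 × 36.5 = 19,280 g.
Mass of 22.5% solution: 19,280 / 0.225 = 85,700 g.
Volume: 85,700 g ÷ 1.12 g/mL = 76,520 mL.

76.5 L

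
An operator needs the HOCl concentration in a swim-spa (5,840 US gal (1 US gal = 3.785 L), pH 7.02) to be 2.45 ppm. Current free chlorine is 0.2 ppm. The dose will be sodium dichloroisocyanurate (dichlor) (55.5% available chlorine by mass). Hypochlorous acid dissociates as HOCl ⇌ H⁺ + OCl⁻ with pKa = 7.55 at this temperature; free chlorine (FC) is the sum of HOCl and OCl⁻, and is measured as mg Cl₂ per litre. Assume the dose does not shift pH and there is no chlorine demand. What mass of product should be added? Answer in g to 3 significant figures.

Volume: 5,840 US gal × 3.785 L/gal = 22,104 L.
[OCl⁻]/[HOCl] = 10^(pH − pKa) = 10^(7.02 − 7.55) = 0.2951; fraction as HOCl = 1/(1 + 0.2951) = 0.7721.
Free chlorine required for 2.45 ppm HOCl: 2.45 / 0.7721 = 3.173 ppm.
FC to add: 3.173 − 0.2 = 2.973 mg/L as Cl₂.
Cl₂ equivalent: 2.973 mg/L × 22,104 L = 65.72 g.
Product at 55.5% available Cl: 65.72 / 0.555 = 118.4 g.

118 g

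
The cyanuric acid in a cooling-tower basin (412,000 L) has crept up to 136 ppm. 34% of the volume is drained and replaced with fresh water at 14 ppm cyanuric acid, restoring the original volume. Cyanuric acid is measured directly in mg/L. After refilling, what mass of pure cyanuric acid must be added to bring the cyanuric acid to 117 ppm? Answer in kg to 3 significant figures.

After draining 34% and refilling: 136 × 0.66 + 14 × 0.34 = 94.52 ppm.
Deficit to target: 117 − 94.52 = 22.48 mg/L.
Mass: 22.48 mg/L × 412,000 L = 9262 g cyanuric acid.

9.26 kg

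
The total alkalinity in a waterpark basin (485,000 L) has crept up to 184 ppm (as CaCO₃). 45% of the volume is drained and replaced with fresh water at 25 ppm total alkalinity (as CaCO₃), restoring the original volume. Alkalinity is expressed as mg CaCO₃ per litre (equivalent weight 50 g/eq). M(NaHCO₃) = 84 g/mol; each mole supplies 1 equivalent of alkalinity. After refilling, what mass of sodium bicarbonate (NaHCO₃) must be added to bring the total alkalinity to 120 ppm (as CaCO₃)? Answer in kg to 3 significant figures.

After draining 45% and refilling: 184 × 0.55 + 25 × 0.45 = 112.45 ppm.
Deficit to target: 120 − 112.45 = 7.55 mg/L.
As CaCO₃: 7.55 mg/L × 485,000 L = 3662 g; ÷ 50 g/eq ÷ 1 = 73.23 mol NaHCO₃.
Mass: 73.23 × 84 = 6152 g.

6.15 kg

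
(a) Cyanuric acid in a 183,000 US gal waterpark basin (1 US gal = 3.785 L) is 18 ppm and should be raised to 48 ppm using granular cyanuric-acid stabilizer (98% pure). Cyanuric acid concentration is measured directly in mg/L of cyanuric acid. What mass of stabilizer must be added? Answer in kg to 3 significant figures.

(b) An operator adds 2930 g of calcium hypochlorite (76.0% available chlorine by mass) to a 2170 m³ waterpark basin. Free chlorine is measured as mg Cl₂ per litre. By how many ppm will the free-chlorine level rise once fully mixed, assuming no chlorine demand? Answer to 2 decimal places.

(a) Volume: 183,000 US gal × 3.785 L/gal = 692,655 L.
(a) CYA to add: (48 − 18) = 30 mg/L × 692,655 L = 20,780 g cyanuric acid.
(a) At 98% purity: 20,780 / 0.98 = 21,200 g product.

(b) Volume: 2170 m³ = 2,170,000 L.
(b) Available chlorine delivered: 2930 g × 0.76 = 2227 g as Cl₂.
(b) Concentration rise: 2227 g / 2,170,000 L = 1.026 mg/L = 1.03 ppm.

(a) 21.2 kg; (b) 1.03 ppm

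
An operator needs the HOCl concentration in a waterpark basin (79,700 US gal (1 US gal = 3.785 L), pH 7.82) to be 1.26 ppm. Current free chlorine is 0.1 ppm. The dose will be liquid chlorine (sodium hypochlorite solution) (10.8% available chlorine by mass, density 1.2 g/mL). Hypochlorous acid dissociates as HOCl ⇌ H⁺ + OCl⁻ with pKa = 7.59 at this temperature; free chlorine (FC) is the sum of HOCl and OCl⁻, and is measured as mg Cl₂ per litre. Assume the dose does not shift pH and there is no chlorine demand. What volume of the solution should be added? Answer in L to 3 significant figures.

Volume: 79,700 US gal × 3.785 L/gal = 301,664 L.
[OCl⁻]/[HOCl] = 10^(pH − pKa) = 10^(7.82 − 7.59) = 1.698; fraction as HOCl = 1/(1 + 1.698) = 0.3706.
Free chlorine required for 1.26 ppm HOCl: 1.26 / 0.3706 = 3.4 ppm.
FC to add: 3.4 − 0.1 = 3.3 mg/L as Cl₂.
Cl₂ equivalent: 3.3 mg/L × 301,664 L = 995.4 g.
Product at 10.8% available Cl: 995.4 / 0.108 = 9217 g.
Volume: 9217 g ÷ 1.2 g/mL = 7681 mL.

7.68 L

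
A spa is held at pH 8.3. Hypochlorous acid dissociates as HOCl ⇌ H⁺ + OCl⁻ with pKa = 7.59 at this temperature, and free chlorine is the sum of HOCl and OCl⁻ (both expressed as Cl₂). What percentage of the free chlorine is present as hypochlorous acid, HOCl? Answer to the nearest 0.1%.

[OCl⁻]/[HOCl] = 10^(pH − pKa) = 10^(8.3 − 7.59) = 10^0.71 = 5.129.
Fraction as HOCl = 1 / (1 + 5.129) = 0.1632.

16.3%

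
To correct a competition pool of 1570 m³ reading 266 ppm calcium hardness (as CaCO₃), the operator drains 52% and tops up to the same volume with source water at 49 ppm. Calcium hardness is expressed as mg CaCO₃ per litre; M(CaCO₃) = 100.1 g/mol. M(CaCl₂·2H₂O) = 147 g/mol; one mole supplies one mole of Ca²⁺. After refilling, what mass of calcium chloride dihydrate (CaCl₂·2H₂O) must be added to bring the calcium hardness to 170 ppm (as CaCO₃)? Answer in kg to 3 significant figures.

38.8 kg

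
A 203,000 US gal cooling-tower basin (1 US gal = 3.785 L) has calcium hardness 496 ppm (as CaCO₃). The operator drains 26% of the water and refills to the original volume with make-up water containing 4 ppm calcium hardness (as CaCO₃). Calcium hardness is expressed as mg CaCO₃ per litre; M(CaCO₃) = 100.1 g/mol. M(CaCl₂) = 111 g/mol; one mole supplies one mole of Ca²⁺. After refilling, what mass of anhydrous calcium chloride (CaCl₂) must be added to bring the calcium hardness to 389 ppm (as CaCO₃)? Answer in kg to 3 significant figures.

Volume: 203,000 US gal × 3.785 L/gal = 768,355 L.
After draining 26% and refilling: 496 × 0.74 + 4 × 0.26 = 368.08 ppm.
Deficit to target: 389 − 368.08 = 20.92 mg/L.
As CaCO₃: 20.92 mg/L × 768,355 L = 16,070 g; ÷ 100.1 = 160.6 mol Ca²⁺.
Mass: 160.6 × 111 = 17,820 g.

17.8 kg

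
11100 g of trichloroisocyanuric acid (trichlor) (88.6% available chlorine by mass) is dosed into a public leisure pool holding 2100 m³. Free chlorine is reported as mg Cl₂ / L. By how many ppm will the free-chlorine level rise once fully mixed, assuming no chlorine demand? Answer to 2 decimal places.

Volume: 2100 m³ = 2,100,000 L.
Available chlorine delivered: 11,100 g × 0.886 = 9835 g as Cl₂.
Concentration rise: 9835 g / 2,100,000 L = 4.683 mg/L = 4.68 ppm.

4.68 ppm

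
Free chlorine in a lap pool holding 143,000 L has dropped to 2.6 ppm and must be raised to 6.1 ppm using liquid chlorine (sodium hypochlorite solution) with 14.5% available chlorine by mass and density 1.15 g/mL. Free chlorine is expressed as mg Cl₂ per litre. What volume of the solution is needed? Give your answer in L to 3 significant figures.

3.00 L

Chlorine deficit: 6.1 − 2.6 = 3.5 ppm = 3.5 mg/L as Cl₂.
Cl₂ equivalent needed: 3.5 mg/L × 143,000 L = 500,500 mg = 500.5 g.
Product at 14.5% available chlorine: 500.5 / 0.145 = 3452 g.
Volume at density 1.15 g/mL: 3452 g ÷ 1.15 g/mL = 3001 mL.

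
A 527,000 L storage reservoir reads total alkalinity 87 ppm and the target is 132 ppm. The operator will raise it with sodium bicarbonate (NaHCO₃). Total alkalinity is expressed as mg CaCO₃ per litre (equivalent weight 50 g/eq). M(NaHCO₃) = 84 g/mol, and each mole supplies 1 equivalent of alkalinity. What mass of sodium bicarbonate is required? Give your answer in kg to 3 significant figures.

Alkalinity to add: (132 − 87) = 45 mg/L as CaCO₃ × 527,000 L = 23,720 g as CaCO₃.
Equivalents: 23,720 g ÷ 50 g/eq = 474.3 eq.
NaHCO₃ supplies 1 eq per mole → 474.3 mol.
Mass: 474.3 mol × 84 g/mol = 39,840 g.

39.8 kg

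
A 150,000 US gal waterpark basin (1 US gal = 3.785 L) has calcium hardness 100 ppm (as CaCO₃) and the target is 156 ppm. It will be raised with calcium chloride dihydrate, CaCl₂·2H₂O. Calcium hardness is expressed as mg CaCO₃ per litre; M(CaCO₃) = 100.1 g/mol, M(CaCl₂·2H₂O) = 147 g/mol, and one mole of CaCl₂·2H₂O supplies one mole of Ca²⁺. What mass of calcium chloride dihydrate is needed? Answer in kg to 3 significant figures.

46.7 kg

Volume: 150,000 US gal × 3.785 L/gal = 567,750 L.
Hardness to add: (156 − 100) = 56 mg/L as CaCO₃ × 567,750 L = 31,790 g as CaCO₃.
Moles of Ca²⁺ (1 mol Ca²⁺ ≡ 1 mol CaCO₃): 31,790 / 100.1 g/mol = 317.6 mol.
Mass of CaCl₂·2H₂O: 317.6 × 147 = 46,690 g.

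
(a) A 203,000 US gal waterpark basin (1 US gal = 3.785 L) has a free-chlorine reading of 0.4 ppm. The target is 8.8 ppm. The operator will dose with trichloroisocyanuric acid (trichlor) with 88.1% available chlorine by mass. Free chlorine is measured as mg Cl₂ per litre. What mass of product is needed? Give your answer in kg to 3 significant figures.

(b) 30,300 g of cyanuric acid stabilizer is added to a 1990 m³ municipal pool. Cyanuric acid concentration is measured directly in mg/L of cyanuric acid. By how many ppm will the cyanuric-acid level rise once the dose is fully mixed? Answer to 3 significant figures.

(a) Volume: 203,000 US gal × 3.785 L/gal = 768,355 L.
(a) Chlorine deficit: 8.8 − 0.4 = 8.4 ppm = 8.4 mg/L as Cl₂.
(a) Cl₂ equivalent needed: 8.4 mg/L × 768,355 L = 6,454,000 mg = 6454 g.
(a) Product at 88.1% available chlorine: 6454 / 0.881 = 7326 g.

(b) Volume: 1990 m³ = 1,990,000 L.
(b) Rise: 30,300 g / 1,990,000 L × 1000 = 15.23 mg/L.

(a) 7.33 kg; (b) 15.2 ppm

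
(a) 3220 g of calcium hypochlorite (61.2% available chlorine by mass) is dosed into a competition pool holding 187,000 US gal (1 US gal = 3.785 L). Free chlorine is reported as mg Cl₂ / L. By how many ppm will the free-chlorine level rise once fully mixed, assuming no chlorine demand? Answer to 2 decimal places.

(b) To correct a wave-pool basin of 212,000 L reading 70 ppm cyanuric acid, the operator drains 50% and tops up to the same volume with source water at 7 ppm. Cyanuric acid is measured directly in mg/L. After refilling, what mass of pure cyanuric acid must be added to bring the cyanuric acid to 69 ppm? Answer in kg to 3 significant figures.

(a) 2.78 ppm; (b) 6.47 kg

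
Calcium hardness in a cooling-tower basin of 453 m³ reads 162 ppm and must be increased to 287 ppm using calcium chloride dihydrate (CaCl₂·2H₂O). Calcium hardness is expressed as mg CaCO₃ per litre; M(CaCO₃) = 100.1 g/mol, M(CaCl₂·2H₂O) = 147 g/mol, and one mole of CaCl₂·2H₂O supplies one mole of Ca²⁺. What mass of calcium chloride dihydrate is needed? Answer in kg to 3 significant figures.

Volume: 453 m³ = 453,000 L.
Hardness to add: (287 − 162) = 125 mg/L as CaCO₃ × 453,000 L = 56,620 g as CaCO₃.
Moles of Ca²⁺ (1 mol Ca²⁺ ≡ 1 mol CaCO₃): 56,620 / 100.1 g/mol = 565.7 mol.
Mass of CaCl₂·2H₂O: 565.7 × 147 = 83,160 g.

83.2 kg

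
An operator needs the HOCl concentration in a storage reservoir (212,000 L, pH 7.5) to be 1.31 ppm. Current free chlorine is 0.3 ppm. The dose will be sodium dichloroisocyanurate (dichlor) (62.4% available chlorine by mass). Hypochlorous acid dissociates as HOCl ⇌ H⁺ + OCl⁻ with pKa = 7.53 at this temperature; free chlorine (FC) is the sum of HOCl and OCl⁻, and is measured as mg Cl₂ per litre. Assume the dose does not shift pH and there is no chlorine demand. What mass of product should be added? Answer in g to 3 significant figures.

758 g

[OCl⁻]/[HOCl] = 10^(pH − pKa) = 10^(7.5 − 7.53) = 0.9333; fraction as HOCl = 1/(1 + 0.9333) = 0.5173.
Free chlorine required for 1.31 ppm HOCl: 1.31 / 0.5173 = 2.533 ppm.
FC to add: 2.533 − 0.3 = 2.233 mg/L as Cl₂.
Cl₂ equivalent: 2.233 mg/L × 212,000 L = 473.3 g.
Product at 62.4% available Cl: 473.3 / 0.624 = 758.5 g.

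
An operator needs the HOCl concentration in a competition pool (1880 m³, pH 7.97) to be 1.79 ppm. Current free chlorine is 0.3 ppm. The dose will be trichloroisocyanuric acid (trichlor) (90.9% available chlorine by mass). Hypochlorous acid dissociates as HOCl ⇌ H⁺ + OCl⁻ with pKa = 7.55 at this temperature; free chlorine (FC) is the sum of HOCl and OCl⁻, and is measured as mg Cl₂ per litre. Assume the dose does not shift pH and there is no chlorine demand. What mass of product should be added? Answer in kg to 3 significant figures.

12.8 kg

Volume: 1880 m³ = 1,880,000 L.
[OCl⁻]/[HOCl] = 10^(pH − pKa) = 10^(7.97 − 7.55) = 2.63; fraction as HOCl = 1/(1 + 2.63) = 0.2755.
Free chlorine required for 1.79 ppm HOCl: 1.79 / 0.2755 = 6.498 ppm.
FC to add: 6.498 − 0.3 = 6.198 mg/L as Cl₂.
Cl₂ equivalent: 6.198 mg/L × 1,880,000 L = 11,650 g.
Product at 90.9% available Cl: 11,650 / 0.909 = 12,820 g.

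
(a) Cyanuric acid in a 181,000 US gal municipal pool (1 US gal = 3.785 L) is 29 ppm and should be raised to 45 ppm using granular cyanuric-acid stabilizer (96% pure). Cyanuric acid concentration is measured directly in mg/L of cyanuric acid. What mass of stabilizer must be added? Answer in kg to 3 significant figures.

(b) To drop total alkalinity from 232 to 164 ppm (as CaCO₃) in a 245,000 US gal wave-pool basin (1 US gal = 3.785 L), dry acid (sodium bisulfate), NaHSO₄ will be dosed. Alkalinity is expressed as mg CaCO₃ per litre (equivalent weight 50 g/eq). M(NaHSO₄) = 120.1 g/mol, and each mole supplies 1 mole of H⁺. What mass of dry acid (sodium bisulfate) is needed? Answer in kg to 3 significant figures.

(a) Volume: 181,000 US gal × 3.785 L/gal = 685,085 L.
(a) CYA to add: (45 − 29) = 16 mg/L × 685,085 L = 10,960 g cyanuric acid.
(a) At 96% purity: 10,960 / 0.96 = 11,420 g product.

(b) Volume: 245,000 US gal × 3.785 L/gal = 927,325 L.
(b) Alkalinity to neutralize: (232 − 164) = 68 mg/L as CaCO₃ × 927,325 L = 63,060 g as CaCO₃.
(b) Equivalents of H⁺ required: 63,060 ÷ 50 g/eq = 1261 eq = 1261 mol NaHSO₄.
(b) Mass of NaHSO₄: 1261 × 120.1 = 151,500 g.

(a) 11.4 kg; (b) 151 kg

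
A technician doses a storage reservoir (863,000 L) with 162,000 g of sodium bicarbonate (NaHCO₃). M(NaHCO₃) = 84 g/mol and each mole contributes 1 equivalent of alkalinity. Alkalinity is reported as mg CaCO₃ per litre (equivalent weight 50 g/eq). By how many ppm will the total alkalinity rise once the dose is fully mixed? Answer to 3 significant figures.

Moles of NaHCO₃: 162,000 g ÷ 84 g/mol = 1929 mol → 1929 eq of alkalinity.
As CaCO₃: 1929 eq × 50 g/eq = 96,430 g.
Rise: 96,430 g / 863,000 L × 1000 = 111.7 mg/L.

112 ppm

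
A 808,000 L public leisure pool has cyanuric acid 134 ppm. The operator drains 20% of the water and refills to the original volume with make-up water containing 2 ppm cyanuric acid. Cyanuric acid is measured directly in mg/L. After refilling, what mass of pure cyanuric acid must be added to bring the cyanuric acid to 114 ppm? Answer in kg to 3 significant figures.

5.17 kg

After draining 20% and refilling: 134 × 0.80 + 2 × 0.20 = 107.6 ppm.
Deficit to target: 114 − 107.6 = 6.4 mg/L.
Mass: 6.4 mg/L × 808,000 L = 5171 g cyanuric acid.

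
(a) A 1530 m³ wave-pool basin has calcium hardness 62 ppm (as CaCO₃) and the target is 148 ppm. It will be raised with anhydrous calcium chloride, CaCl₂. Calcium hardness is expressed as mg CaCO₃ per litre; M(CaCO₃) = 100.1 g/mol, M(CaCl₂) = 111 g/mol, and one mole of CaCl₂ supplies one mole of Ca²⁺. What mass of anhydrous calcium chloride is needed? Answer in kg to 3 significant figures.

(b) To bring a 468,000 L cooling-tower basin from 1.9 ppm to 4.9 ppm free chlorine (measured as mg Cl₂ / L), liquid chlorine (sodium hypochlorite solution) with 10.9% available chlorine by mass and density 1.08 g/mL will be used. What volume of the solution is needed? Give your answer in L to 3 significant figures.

(a) 146 kg; (b) 11.9 L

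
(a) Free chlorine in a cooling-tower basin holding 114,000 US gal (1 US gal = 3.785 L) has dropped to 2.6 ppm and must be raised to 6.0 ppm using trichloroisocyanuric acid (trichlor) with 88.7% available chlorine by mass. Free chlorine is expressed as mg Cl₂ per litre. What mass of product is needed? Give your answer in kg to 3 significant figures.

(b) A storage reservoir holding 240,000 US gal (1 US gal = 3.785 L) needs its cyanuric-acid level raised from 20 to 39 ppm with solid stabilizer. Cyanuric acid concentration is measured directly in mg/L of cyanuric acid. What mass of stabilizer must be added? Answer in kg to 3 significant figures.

(a) 1.65 kg; (b) 17.3 kg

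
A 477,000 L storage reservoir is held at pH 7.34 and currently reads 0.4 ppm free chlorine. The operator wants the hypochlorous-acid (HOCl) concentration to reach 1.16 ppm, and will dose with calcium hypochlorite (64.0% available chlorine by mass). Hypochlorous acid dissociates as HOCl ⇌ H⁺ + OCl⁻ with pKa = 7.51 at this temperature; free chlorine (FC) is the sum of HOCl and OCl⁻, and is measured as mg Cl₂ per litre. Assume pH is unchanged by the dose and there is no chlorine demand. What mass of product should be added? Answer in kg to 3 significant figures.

[OCl⁻]/[HOCl] = 10^(pH − pKa) = 10^(7.34 − 7.51) = 0.6761; fraction as HOCl = 1/(1 + 0.6761) = 0.5966.
Free chlorine required for 1.16 ppm HOCl: 1.16 / 0.5966 = 1.944 ppm.
FC to add: 1.944 − 0.4 = 1.544 mg/L as Cl₂.
Cl₂ equivalent: 1.544 mg/L × 477,000 L = 736.6 g.
Product at 64.0% available Cl: 736.6 / 0.64 = 1151 g.

1.15 kg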